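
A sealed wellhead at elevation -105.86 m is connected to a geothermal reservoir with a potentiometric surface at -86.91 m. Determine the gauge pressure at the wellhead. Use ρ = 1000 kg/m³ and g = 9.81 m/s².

Head above the cap: Δh = -86.91 − (-105.86) = 18.95 m.
P = ρgΔh = 1000 × 9.81 × 18.95 = 185900 Pa ≈ 186 kPa.

P ≈ 186 kPa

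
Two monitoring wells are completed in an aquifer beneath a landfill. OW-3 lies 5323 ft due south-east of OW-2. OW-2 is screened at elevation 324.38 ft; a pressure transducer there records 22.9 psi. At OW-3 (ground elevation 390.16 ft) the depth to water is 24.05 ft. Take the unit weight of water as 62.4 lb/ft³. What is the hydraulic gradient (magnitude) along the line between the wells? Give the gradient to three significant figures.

Pressure head at OW-2: ψ = 144·P/γ = 144 × 22.9 / 62.4 = 52.85 ft.
Total head at OW-2: h = z + ψ = 324.38 + 52.85 = 377.23 ft.
Total head at OW-3: h = 390.16 − 24.05 = 366.11 ft.
Head difference: h(OW-2) − h(OW-3) = 377.23 − 366.11 = 11.12 ft.
Hydraulic gradient: i = |Δh| / L = 11.12 / 5323 = 0.00209.

i ≈ 0.00209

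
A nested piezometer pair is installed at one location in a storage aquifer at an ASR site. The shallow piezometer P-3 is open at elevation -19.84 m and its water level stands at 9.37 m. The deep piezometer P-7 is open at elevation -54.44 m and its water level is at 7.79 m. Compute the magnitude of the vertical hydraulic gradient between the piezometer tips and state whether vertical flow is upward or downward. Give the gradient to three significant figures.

|i_v| ≈ 0.0457; vertical flow is downward

Total head at P-3: h = 9.37 m (water level in the standpipe).
Total head at P-7: h = 7.79 m.
Δh = h(P-3) − h(P-7) = 9.37 − 7.79 = 1.58 m.
Vertical separation Δz = -19.84 − (-54.44) = 34.60 m.
|i_v| = |Δh| / Δz = 1.58 / 34.60 = 0.0457.
Head is higher in the shallow piezometer, so vertical flow is downward (recharge condition).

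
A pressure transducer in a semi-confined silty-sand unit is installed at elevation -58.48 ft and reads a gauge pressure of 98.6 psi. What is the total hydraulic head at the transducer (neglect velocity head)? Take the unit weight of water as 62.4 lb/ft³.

ψ = 144·P/γ = 144 × 98.6 / 62.4 = 227.54 ft.
h = z + ψ = -58.48 + 227.54 = 169.06 ft.

h ≈ 169.06 ft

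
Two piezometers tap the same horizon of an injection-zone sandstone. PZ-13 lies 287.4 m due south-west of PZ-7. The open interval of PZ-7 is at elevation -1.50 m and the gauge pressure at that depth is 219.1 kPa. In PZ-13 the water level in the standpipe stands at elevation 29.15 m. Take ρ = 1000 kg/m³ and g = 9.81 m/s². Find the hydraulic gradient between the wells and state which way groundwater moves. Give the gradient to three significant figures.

Pressure head at PZ-7: ψ = P/(ρg) = 219.1×1000 / (1000 × 9.81) = 22.33 m.
Total head at PZ-7: h = z + ψ = -1.50 + 22.33 = 20.83 m.
Total head at PZ-13: h = 29.15 m (water level in the piezometer is the total head).
Head difference: h(PZ-7) − h(PZ-13) = 20.83 − 29.15 = -8.32 m.
Hydraulic gradient: i = |Δh| / L = 8.32 / 287.4 = 0.0289.
Flow is from higher to lower head: from PZ-13 toward PZ-7, i.e. toward the north-east.

i ≈ 0.0289; groundwater flows toward the north-east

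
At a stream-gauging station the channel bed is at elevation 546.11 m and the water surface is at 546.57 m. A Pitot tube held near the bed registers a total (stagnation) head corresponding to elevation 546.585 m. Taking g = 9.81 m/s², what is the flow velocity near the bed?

v ≈ 0.542 m/s

Near the bed, under hydrostatic conditions, the piezometric head (z + ψ) equals the free-surface elevation, 546.57 m.
Velocity head = total − piezometric = 546.585 − 546.57 = 0.015 m.
v = √(2g·h_v) = √(2 × 9.81 × 0.015) = 0.542 m/s.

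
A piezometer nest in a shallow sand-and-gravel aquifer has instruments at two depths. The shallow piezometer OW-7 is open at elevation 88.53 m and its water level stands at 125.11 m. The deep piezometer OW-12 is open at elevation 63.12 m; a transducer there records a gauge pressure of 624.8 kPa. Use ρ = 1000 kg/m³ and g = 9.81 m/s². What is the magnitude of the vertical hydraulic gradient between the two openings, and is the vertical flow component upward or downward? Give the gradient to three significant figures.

Total head at OW-7: h = 125.11 m (water level in the standpipe).
Pressure head at OW-12: ψ = P/(ρg) = 624.8×1000 / (1000 × 9.81) = 63.69 m.
Total head at OW-12: h = z + ψ = 63.12 + 63.69 = 126.81 m.
Δh = h(OW-7) − h(OW-12) = 125.11 − 126.81 = -1.70 m.
Vertical separation Δz = 88.53 − 63.12 = 25.41 m.
|i_v| = |Δh| / Δz = 1.70 / 25.41 = 0.0669.
Head is higher in the deep piezometer, so vertical flow is upward (discharge condition).

|i_v| ≈ 0.0669; vertical flow is upward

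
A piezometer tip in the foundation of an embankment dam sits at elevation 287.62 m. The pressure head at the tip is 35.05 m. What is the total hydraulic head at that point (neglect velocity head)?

h ≈ 322.67 m

h = z + ψ = 287.62 + 35.05 = 322.67 m.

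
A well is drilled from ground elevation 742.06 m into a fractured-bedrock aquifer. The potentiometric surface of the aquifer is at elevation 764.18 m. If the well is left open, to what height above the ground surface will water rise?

Water rises to the potentiometric surface, so the rise above ground = 764.18 − 742.06 = 22.12 m.

≈ 22.12 m above ground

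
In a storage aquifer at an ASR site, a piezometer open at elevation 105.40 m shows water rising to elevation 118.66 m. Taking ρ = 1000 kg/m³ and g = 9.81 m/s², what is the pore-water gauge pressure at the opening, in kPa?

P ≈ 130 kPa

Pressure head ψ = h − z = 118.66 − 105.40 = 13.26 m.
P = ρgψ = 1000 × 9.81 × 13.26 = 130081 Pa ≈ 130 kPa.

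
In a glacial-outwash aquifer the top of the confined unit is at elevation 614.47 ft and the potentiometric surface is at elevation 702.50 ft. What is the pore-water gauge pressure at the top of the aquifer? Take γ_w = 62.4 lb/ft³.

Pressure head at the aquifer top: ψ = h − z = 702.50 − 614.47 = 88.03 ft.
P = γψ/144 = 62.4 × 88.03 / 144 = 38.1 psi.

P ≈ 38.1 psi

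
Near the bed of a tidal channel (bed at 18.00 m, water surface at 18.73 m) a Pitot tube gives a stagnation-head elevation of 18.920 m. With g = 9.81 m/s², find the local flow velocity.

Near the bed, under hydrostatic conditions, the piezometric head (z + ψ) equals the free-surface elevation, 18.73 m.
Velocity head = total − piezometric = 18.920 − 18.73 = 0.190 m.
v = √(2g·h_v) = √(2 × 9.81 × 0.190) = 1.93 m/s.

v ≈ 1.93 m/s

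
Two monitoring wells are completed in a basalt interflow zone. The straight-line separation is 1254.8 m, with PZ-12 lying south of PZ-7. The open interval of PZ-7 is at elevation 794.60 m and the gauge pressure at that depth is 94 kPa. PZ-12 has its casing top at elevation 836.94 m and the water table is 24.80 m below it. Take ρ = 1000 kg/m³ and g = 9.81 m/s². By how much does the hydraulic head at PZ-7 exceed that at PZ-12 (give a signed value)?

Δh ≈ -7.96 m

Pressure head at PZ-7: ψ = P/(ρg) = 94×1000 / (1000 × 9.81) = 9.58 m.
Total head at PZ-7: h = z + ψ = 794.60 + 9.58 = 804.18 m.
Total head at PZ-12: h = 836.94 − 24.80 = 812.14 m.
Head difference: h(PZ-7) − h(PZ-12) = 804.18 − 812.14 = -7.96 m.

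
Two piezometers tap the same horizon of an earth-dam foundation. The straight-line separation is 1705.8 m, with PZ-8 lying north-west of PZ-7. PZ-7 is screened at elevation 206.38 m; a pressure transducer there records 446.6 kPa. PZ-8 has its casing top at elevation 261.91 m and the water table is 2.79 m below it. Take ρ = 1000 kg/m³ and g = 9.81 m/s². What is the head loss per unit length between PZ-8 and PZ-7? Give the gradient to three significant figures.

Pressure head at PZ-7: ψ = P/(ρg) = 446.6×1000 / (1000 × 9.81) = 45.52 m.
Total head at PZ-7: h = z + ψ = 206.38 + 45.52 = 251.90 m.
Total head at PZ-8: h = 261.91 − 2.79 = 259.12 m.
Head difference: h(PZ-7) − h(PZ-8) = 251.90 − 259.12 = -7.22 m.
Hydraulic gradient: i = |Δh| / L = 7.22 / 1705.8 = 0.00423.

i ≈ 0.00423 m/m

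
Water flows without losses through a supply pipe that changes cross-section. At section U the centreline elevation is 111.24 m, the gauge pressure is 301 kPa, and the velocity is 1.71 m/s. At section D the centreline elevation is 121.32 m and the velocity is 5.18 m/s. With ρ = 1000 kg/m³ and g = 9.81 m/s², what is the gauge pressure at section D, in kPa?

P₂ ≈ 190 kPa

Pressure head at U: ψ₁ = P₁/(ρg) = 301×1000 / (1000 × 9.81) = 30.68 m.
Velocity heads: v₁²/2g = 1.71²/19.62 = 0.149 m; v₂²/2g = 5.18²/19.62 = 1.368 m.
Total head H = z₁ + ψ₁ + v₁²/2g = 111.24 + 30.68 + 0.149 = 142.07 m.
ψ₂ = H − z₂ − v₂²/2g = 142.07 − 121.32 − 1.368 = 19.38 m.
P₂ = ρgψ₂ = 1000 × 9.81 × 19.38 ≈ 190 kPa.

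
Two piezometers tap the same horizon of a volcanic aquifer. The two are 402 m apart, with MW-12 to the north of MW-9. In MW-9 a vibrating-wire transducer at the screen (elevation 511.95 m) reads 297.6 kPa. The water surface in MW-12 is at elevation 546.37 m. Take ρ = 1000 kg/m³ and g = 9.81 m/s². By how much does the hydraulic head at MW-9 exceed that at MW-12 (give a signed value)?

Pressure head at MW-9: ψ = P/(ρg) = 297.6×1000 / (1000 × 9.81) = 30.34 m.
Total head at MW-9: h = z + ψ = 511.95 + 30.34 = 542.29 m.
Total head at MW-12: h = 546.37 m (water level in the piezometer is the total head).
Head difference: h(MW-9) − h(MW-12) = 542.29 − 546.37 = -4.08 m.

Δh ≈ -4.08 m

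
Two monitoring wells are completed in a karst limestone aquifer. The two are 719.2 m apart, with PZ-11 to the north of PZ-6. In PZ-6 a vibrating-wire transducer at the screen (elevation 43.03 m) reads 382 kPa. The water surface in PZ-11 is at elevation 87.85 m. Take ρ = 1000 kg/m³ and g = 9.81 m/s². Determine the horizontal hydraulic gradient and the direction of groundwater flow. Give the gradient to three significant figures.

Pressure head at PZ-6: ψ = P/(ρg) = 382×1000 / (1000 × 9.81) = 38.94 m.
Total head at PZ-6: h = z + ψ = 43.03 + 38.94 = 81.97 m.
Total head at PZ-11: h = 87.85 m (water level in the piezometer is the total head).
Head difference: h(PZ-6) − h(PZ-11) = 81.97 − 87.85 = -5.88 m.
Hydraulic gradient: i = |Δh| / L = 5.88 / 719.2 = 0.00818.
Flow is from higher to lower head: from PZ-11 toward PZ-6, i.e. toward the south.

i ≈ 0.00818; groundwater flows toward the south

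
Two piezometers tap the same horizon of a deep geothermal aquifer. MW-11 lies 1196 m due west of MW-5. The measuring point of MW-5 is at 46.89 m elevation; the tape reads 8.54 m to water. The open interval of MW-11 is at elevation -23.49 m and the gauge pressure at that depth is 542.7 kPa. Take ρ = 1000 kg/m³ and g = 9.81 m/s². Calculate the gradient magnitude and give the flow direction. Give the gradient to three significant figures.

i ≈ 0.00545; groundwater flows toward the west

Total head at MW-5: h = 46.89 − 8.54 = 38.35 m.
Pressure head at MW-11: ψ = P/(ρg) = 542.7×1000 / (1000 × 9.81) = 55.32 m.
Total head at MW-11: h = z + ψ = -23.49 + 55.32 = 31.83 m.
Head difference: h(MW-5) − h(MW-11) = 38.35 − 31.83 = 6.52 m.
Hydraulic gradient: i = |Δh| / L = 6.52 / 1196 = 0.00545.
Flow is from higher to lower head: from MW-5 toward MW-11, i.e. toward the west.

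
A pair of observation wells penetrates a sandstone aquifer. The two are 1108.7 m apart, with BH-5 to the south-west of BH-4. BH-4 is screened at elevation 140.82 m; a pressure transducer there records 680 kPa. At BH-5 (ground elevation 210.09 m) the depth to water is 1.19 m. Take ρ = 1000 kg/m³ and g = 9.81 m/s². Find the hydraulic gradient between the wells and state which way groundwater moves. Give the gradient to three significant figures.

Pressure head at BH-4: ψ = P/(ρg) = 680×1000 / (1000 × 9.81) = 69.32 m.
Total head at BH-4: h = z + ψ = 140.82 + 69.32 = 210.14 m.
Total head at BH-5: h = 210.09 − 1.19 = 208.90 m.
Head difference: h(BH-4) − h(BH-5) = 210.14 − 208.90 = 1.24 m.
Hydraulic gradient: i = |Δh| / L = 1.24 / 1108.7 = 0.00112.
Flow is from higher to lower head: from BH-4 toward BH-5, i.e. toward the south-west.

i ≈ 0.00112; groundwater flows toward the south-west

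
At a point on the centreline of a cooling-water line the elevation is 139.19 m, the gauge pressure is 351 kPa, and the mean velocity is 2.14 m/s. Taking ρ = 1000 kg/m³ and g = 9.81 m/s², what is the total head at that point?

h ≈ 175.20 m

Pressure head ψ = P/(ρg) = 351×1000 / (1000 × 9.81) = 35.78 m.
Velocity head = v²/(2g) = 2.14² / (2 × 9.81) = 0.233 m.
h = z + ψ + v²/(2g) = 139.19 + 35.78 + 0.233 = 175.20 m.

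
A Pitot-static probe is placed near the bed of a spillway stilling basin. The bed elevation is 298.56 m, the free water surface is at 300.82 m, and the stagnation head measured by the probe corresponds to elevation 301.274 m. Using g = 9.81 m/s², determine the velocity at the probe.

Near the bed, under hydrostatic conditions, the piezometric head (z + ψ) equals the free-surface elevation, 300.82 m.
Velocity head = total − piezometric = 301.274 − 300.82 = 0.454 m.
v = √(2g·h_v) = √(2 × 9.81 × 0.454) = 2.98 m/s.

v ≈ 2.98 m/s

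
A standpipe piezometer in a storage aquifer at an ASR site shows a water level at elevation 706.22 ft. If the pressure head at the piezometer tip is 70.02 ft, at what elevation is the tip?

z = h − ψ = 706.22 − 70.02 = 636.20 ft.

z ≈ 636.20 ft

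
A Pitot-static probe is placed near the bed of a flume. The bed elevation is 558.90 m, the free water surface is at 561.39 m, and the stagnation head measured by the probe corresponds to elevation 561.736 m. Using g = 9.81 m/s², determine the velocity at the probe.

Near the bed, under hydrostatic conditions, the piezometric head (z + ψ) equals the free-surface elevation, 561.39 m.
Velocity head = total − piezometric = 561.736 − 561.39 = 0.346 m.
v = √(2g·h_v) = √(2 × 9.81 × 0.346) = 2.61 m/s.

v ≈ 2.61 m/s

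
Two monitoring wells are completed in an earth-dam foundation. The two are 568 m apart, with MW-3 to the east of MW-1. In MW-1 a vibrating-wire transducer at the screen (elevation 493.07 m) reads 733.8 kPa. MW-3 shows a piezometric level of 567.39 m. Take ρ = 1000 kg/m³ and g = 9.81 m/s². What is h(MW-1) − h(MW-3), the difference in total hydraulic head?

Δh ≈ 0.48 m

Pressure head at MW-1: ψ = P/(ρg) = 733.8×1000 / (1000 × 9.81) = 74.80 m.
Total head at MW-1: h = z + ψ = 493.07 + 74.80 = 567.87 m.
Total head at MW-3: h = 567.39 m (water level in the piezometer is the total head).
Head difference: h(MW-1) − h(MW-3) = 567.87 − 567.39 = 0.48 m.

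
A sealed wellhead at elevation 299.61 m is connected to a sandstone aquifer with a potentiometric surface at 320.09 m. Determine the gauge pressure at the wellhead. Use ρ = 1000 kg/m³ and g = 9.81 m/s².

Head above the cap: Δh = 320.09 − 299.61 = 20.48 m.
P = ρgΔh = 1000 × 9.81 × 20.48 = 200909 Pa ≈ 201 kPa.

P ≈ 201 kPa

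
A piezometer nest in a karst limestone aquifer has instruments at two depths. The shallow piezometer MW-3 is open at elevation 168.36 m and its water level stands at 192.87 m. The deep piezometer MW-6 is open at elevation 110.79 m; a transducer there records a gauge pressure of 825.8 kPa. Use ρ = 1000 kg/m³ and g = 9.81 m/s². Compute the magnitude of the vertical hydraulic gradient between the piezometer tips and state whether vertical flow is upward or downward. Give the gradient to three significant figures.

|i_v| ≈ 0.0365; vertical flow is upward

Total head at MW-3: h = 192.87 m (water level in the standpipe).
Pressure head at MW-6: ψ = P/(ρg) = 825.8×1000 / (1000 × 9.81) = 84.18 m.
Total head at MW-6: h = z + ψ = 110.79 + 84.18 = 194.97 m.
Δh = h(MW-3) − h(MW-6) = 192.87 − 194.97 = -2.10 m.
Vertical separation Δz = 168.36 − 110.79 = 57.57 m.
|i_v| = |Δh| / Δz = 2.10 / 57.57 = 0.0365.
Head is higher in the deep piezometer, so vertical flow is upward (discharge condition).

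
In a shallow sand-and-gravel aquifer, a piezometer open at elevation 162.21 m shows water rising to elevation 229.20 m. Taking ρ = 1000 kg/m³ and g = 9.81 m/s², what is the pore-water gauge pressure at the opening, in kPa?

P ≈ 657 kPa

Pressure head ψ = h − z = 229.20 − 162.21 = 66.99 m.
P = ρgψ = 1000 × 9.81 × 66.99 = 657172 Pa ≈ 657 kPa.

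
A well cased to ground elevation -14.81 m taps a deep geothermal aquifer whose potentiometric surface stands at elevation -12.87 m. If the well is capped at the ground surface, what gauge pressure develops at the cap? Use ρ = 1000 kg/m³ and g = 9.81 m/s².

P ≈ 19.0 kPa

Head above the cap: Δh = -12.87 − (-14.81) = 1.94 m.
P = ρgΔh = 1000 × 9.81 × 1.94 = 19031 Pa ≈ 19.0 kPa.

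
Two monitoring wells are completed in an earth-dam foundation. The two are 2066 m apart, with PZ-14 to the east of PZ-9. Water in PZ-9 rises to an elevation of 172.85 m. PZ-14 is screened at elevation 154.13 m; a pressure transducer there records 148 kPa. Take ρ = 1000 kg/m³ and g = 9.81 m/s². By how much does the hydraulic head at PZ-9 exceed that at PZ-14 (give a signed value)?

Total head at PZ-9: h = 172.85 m (water level in the piezometer is the total head).
Pressure head at PZ-14: ψ = P/(ρg) = 148×1000 / (1000 × 9.81) = 15.09 m.
Total head at PZ-14: h = z + ψ = 154.13 + 15.09 = 169.22 m.
Head difference: h(PZ-9) − h(PZ-14) = 172.85 − 169.22 = 3.63 m.

Δh ≈ 3.63 m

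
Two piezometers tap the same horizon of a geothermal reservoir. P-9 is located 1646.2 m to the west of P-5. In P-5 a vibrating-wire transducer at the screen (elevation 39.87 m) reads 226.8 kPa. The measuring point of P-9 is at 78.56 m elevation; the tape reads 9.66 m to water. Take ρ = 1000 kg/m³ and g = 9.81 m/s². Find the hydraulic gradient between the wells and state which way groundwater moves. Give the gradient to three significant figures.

i ≈ 0.00359; groundwater flows toward the east

Pressure head at P-5: ψ = P/(ρg) = 226.8×1000 / (1000 × 9.81) = 23.12 m.
Total head at P-5: h = z + ψ = 39.87 + 23.12 = 62.99 m.
Total head at P-9: h = 78.56 − 9.66 = 68.90 m.
Head difference: h(P-5) − h(P-9) = 62.99 − 68.90 = -5.91 m.
Hydraulic gradient: i = |Δh| / L = 5.91 / 1646.2 = 0.00359.
Flow is from higher to lower head: from P-9 toward P-5, i.e. toward the east.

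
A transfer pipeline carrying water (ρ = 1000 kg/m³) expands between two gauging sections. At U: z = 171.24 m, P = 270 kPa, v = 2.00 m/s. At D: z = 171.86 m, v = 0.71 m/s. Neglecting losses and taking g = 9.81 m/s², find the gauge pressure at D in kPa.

Pressure head at U: ψ₁ = P₁/(ρg) = 270×1000 / (1000 × 9.81) = 27.52 m.
Velocity heads: v₁²/2g = 2.00²/19.62 = 0.204 m; v₂²/2g = 0.71²/19.62 = 0.026 m.
Total head H = z₁ + ψ₁ + v₁²/2g = 171.24 + 27.52 + 0.204 = 198.96 m.
ψ₂ = H − z₂ − v₂²/2g = 198.96 − 171.86 − 0.026 = 27.07 m.
P₂ = ρgψ₂ = 1000 × 9.81 × 27.07 ≈ 266 kPa.

P₂ ≈ 266 kPa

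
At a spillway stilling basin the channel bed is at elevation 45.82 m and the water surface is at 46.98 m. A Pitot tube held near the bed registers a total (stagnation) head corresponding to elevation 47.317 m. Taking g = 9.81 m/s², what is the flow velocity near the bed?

v ≈ 2.57 m/s

Near the bed, under hydrostatic conditions, the piezometric head (z + ψ) equals the free-surface elevation, 46.98 m.
Velocity head = total − piezometric = 47.317 − 46.98 = 0.337 m.
v = √(2g·h_v) = √(2 × 9.81 × 0.337) = 2.57 m/s.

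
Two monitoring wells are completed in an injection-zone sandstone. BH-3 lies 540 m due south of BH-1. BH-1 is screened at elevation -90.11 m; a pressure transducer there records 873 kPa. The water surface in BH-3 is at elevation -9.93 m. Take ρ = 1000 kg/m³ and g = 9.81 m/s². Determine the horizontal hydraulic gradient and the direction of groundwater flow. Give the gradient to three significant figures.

Pressure head at BH-1: ψ = P/(ρg) = 873×1000 / (1000 × 9.81) = 88.99 m.
Total head at BH-1: h = z + ψ = -90.11 + 88.99 = -1.12 m.
Total head at BH-3: h = -9.93 m (water level in the piezometer is the total head).
Head difference: h(BH-1) − h(BH-3) = -1.12 − (-9.93) = 8.81 m.
Hydraulic gradient: i = |Δh| / L = 8.81 / 540 = 0.0163.
Flow is from higher to lower head: from BH-1 toward BH-3, i.e. toward the south.

i ≈ 0.0163; groundwater flows toward the south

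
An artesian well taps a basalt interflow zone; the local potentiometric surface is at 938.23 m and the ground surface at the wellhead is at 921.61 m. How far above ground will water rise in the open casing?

≈ 16.62 m above ground

Water rises to the potentiometric surface, so the rise above ground = 938.23 − 921.61 = 16.62 m.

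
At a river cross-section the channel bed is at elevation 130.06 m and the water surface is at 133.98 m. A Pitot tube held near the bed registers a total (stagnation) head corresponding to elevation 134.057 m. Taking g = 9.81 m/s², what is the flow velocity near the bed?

Near the bed, under hydrostatic conditions, the piezometric head (z + ψ) equals the free-surface elevation, 133.98 m.
Velocity head = total − piezometric = 134.057 − 133.98 = 0.077 m.
v = √(2g·h_v) = √(2 × 9.81 × 0.077) = 1.23 m/s.

v ≈ 1.23 m/s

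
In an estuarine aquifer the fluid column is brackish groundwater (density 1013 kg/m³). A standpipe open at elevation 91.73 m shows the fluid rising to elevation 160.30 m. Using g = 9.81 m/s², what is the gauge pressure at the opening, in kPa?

P ≈ 681 kPa

Pressure head ψ = h − z = 160.30 − 91.73 = 68.57 m.
P = ρgψ = 1013 × 9.81 × 68.57 = 681416 Pa ≈ 681 kPa.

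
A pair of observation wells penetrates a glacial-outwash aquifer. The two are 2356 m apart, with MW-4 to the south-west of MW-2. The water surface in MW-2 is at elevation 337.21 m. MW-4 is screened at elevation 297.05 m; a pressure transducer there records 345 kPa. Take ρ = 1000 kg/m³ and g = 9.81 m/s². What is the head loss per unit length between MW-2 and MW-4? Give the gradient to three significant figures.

i ≈ 0.00212 m/m

Total head at MW-2: h = 337.21 m (water level in the piezometer is the total head).
Pressure head at MW-4: ψ = P/(ρg) = 345×1000 / (1000 × 9.81) = 35.17 m.
Total head at MW-4: h = z + ψ = 297.05 + 35.17 = 332.22 m.
Head difference: h(MW-2) − h(MW-4) = 337.21 − 332.22 = 4.99 m.
Hydraulic gradient: i = |Δh| / L = 4.99 / 2356 = 0.00212.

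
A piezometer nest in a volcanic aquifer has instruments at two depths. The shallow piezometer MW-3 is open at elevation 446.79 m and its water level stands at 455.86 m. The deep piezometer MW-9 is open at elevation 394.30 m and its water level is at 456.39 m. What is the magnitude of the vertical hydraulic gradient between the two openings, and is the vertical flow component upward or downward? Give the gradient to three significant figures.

|i_v| ≈ 0.0101; vertical flow is upward

Total head at MW-3: h = 455.86 m (water level in the standpipe).
Total head at MW-9: h = 456.39 m.
Δh = h(MW-3) − h(MW-9) = 455.86 − 456.39 = -0.53 m.
Vertical separation Δz = 446.79 − 394.30 = 52.49 m.
|i_v| = |Δh| / Δz = 0.53 / 52.49 = 0.0101.
Head is higher in the deep piezometer, so vertical flow is upward (discharge condition).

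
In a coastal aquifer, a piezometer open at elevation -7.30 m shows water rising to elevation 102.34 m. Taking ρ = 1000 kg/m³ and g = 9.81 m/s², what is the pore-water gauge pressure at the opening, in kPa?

Pressure head ψ = h − z = 102.34 − (-7.30) = 109.64 m.
P = ρgψ = 1000 × 9.81 × 109.64 = 1075568 Pa ≈ 1080 kPa.

P ≈ 1080 kPa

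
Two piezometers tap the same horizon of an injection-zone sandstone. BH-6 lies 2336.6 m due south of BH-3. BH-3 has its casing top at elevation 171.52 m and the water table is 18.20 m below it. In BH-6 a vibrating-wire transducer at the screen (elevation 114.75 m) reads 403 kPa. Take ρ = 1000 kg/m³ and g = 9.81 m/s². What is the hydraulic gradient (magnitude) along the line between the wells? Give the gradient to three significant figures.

i ≈ 0.00107

Total head at BH-3: h = 171.52 − 18.20 = 153.32 m.
Pressure head at BH-6: ψ = P/(ρg) = 403×1000 / (1000 × 9.81) = 41.08 m.
Total head at BH-6: h = z + ψ = 114.75 + 41.08 = 155.83 m.
Head difference: h(BH-3) − h(BH-6) = 153.32 − 155.83 = -2.51 m.
Hydraulic gradient: i = |Δh| / L = 2.51 / 2336.6 = 0.00107.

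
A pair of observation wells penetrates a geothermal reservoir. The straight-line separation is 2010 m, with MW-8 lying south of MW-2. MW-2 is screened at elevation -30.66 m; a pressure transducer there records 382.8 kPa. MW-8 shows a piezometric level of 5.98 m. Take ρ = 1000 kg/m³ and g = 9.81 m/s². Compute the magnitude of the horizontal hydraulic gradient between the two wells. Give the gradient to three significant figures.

Pressure head at MW-2: ψ = P/(ρg) = 382.8×1000 / (1000 × 9.81) = 39.02 m.
Total head at MW-2: h = z + ψ = -30.66 + 39.02 = 8.36 m.
Total head at MW-8: h = 5.98 m (water level in the piezometer is the total head).
Head difference: h(MW-2) − h(MW-8) = 8.36 − 5.98 = 2.38 m.
Hydraulic gradient: i = |Δh| / L = 2.38 / 2010 = 0.00118.

i ≈ 0.00118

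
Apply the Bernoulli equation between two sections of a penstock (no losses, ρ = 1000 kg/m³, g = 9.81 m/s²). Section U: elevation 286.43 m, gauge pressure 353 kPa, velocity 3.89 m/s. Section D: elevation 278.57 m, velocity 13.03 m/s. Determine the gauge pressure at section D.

Pressure head at U: ψ₁ = P₁/(ρg) = 353×1000 / (1000 × 9.81) = 35.98 m.
Velocity heads: v₁²/2g = 3.89²/19.62 = 0.771 m; v₂²/2g = 13.03²/19.62 = 8.653 m.
Total head H = z₁ + ψ₁ + v₁²/2g = 286.43 + 35.98 + 0.771 = 323.18 m.
ψ₂ = H − z₂ − v₂²/2g = 323.18 − 278.57 − 8.653 = 35.96 m.
P₂ = ρgψ₂ = 1000 × 9.81 × 35.96 ≈ 353 kPa.

P₂ ≈ 353 kPa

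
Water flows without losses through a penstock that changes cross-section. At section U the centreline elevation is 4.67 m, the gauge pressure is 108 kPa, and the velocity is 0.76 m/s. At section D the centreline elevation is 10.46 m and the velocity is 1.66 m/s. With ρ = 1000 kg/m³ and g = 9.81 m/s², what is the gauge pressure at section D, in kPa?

Pressure head at U: ψ₁ = P₁/(ρg) = 108×1000 / (1000 × 9.81) = 11.01 m.
Velocity heads: v₁²/2g = 0.76²/19.62 = 0.029 m; v₂²/2g = 1.66²/19.62 = 0.140 m.
Total head H = z₁ + ψ₁ + v₁²/2g = 4.67 + 11.01 + 0.029 = 15.71 m.
ψ₂ = H − z₂ − v₂²/2g = 15.71 − 10.46 − 0.140 = 5.11 m.
P₂ = ρgψ₂ = 1000 × 9.81 × 5.11 ≈ 50.1 kPa.

P₂ ≈ 50.1 kPa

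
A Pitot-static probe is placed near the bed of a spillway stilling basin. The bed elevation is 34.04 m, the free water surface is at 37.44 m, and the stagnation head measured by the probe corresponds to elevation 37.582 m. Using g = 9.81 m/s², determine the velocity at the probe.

Near the bed, under hydrostatic conditions, the piezometric head (z + ψ) equals the free-surface elevation, 37.44 m.
Velocity head = total − piezometric = 37.582 − 37.44 = 0.142 m.
v = √(2g·h_v) = √(2 × 9.81 × 0.142) = 1.67 m/s.

v ≈ 1.67 m/s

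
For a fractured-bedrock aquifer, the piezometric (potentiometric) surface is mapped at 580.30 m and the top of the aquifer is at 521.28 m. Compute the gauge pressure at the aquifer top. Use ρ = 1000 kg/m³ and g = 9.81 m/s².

P ≈ 579 kPa

Pressure head at the aquifer top: ψ = h − z = 580.30 − 521.28 = 59.02 m.
P = ρgψ = 1000 × 9.81 × 59.02 = 578986 Pa ≈ 579 kPa.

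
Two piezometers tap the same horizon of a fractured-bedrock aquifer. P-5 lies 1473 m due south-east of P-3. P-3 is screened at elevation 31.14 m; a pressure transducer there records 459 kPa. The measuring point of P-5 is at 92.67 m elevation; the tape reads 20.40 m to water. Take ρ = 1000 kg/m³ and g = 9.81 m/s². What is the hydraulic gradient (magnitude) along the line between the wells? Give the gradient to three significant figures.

Pressure head at P-3: ψ = P/(ρg) = 459×1000 / (1000 × 9.81) = 46.79 m.
Total head at P-3: h = z + ψ = 31.14 + 46.79 = 77.93 m.
Total head at P-5: h = 92.67 − 20.40 = 72.27 m.
Head difference: h(P-3) − h(P-5) = 77.93 − 72.27 = 5.66 m.
Hydraulic gradient: i = |Δh| / L = 5.66 / 1473 = 0.00384.

i ≈ 0.00384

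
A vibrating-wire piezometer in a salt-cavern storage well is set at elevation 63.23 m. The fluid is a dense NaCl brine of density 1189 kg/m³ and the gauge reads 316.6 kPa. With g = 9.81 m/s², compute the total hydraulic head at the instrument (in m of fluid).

h ≈ 90.37 m

ψ = P/(ρg) = 316.6×1000 / (1189 × 9.81) = 27.14 m.
h = z + ψ = 63.23 + 27.14 = 90.37 m.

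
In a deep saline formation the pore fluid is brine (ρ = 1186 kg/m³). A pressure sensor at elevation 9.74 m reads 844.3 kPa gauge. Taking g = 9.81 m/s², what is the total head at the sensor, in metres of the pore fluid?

h ≈ 82.31 m

ψ = P/(ρg) = 844.3×1000 / (1186 × 9.81) = 72.57 m.
h = z + ψ = 9.74 + 72.57 = 82.31 m.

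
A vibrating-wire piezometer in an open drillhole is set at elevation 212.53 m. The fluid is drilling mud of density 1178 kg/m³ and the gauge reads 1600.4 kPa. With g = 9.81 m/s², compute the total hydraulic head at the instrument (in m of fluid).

h ≈ 351.02 m

ψ = P/(ρg) = 1600.4×1000 / (1178 × 9.81) = 138.49 m.
h = z + ψ = 212.53 + 138.49 = 351.02 m.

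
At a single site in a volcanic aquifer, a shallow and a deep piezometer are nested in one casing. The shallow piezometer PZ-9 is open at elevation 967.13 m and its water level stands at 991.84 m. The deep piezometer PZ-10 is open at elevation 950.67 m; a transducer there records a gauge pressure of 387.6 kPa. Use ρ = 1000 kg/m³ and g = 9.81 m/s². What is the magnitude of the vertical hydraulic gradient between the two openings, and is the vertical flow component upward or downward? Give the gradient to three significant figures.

Total head at PZ-9: h = 991.84 m (water level in the standpipe).
Pressure head at PZ-10: ψ = P/(ρg) = 387.6×1000 / (1000 × 9.81) = 39.51 m.
Total head at PZ-10: h = z + ψ = 950.67 + 39.51 = 990.18 m.
Δh = h(PZ-9) − h(PZ-10) = 991.84 − 990.18 = 1.66 m.
Vertical separation Δz = 967.13 − 950.67 = 16.46 m.
|i_v| = |Δh| / Δz = 1.66 / 16.46 = 0.101.
Head is higher in the shallow piezometer, so vertical flow is downward (recharge condition).

|i_v| ≈ 0.101; vertical flow is downward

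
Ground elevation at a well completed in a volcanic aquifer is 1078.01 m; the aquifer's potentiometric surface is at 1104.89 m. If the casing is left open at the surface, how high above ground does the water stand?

≈ 26.88 m above ground

Water rises to the potentiometric surface, so the rise above ground = 1104.89 − 1078.01 = 26.88 m.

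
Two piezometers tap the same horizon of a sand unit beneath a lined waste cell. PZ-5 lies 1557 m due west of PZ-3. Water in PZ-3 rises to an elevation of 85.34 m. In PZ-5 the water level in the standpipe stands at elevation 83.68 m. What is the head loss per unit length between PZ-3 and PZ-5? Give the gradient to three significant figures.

Total head at PZ-3: h = 85.34 m (water level in the piezometer is the total head).
Total head at PZ-5: h = 83.68 m (water level in the piezometer is the total head).
Head difference: h(PZ-3) − h(PZ-5) = 85.34 − 83.68 = 1.66 m.
Hydraulic gradient: i = |Δh| / L = 1.66 / 1557 = 0.00107.

i ≈ 0.00107 m/m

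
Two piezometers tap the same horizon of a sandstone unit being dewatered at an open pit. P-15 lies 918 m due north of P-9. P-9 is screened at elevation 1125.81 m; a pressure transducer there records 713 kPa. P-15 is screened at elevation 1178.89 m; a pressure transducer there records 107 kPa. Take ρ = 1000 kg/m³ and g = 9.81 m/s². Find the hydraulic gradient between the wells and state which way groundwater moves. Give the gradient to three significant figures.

i ≈ 0.00947; groundwater flows toward the north

Pressure head at P-9: ψ = P/(ρg) = 713×1000 / (1000 × 9.81) = 72.68 m.
Total head at P-9: h = z + ψ = 1125.81 + 72.68 = 1198.49 m.
Pressure head at P-15: ψ = P/(ρg) = 107×1000 / (1000 × 9.81) = 10.91 m.
Total head at P-15: h = z + ψ = 1178.89 + 10.91 = 1189.80 m.
Head difference: h(P-9) − h(P-15) = 1198.49 − 1189.80 = 8.69 m.
Hydraulic gradient: i = |Δh| / L = 8.69 / 918 = 0.00947.
Flow is from higher to lower head: from P-9 toward P-15, i.e. toward the north.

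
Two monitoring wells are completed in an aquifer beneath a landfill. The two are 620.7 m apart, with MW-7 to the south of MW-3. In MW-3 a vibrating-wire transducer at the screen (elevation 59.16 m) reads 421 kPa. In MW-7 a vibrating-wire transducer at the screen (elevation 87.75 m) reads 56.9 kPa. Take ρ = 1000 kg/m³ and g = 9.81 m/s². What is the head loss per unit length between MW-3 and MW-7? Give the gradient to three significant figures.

Pressure head at MW-3: ψ = P/(ρg) = 421×1000 / (1000 × 9.81) = 42.92 m.
Total head at MW-3: h = z + ψ = 59.16 + 42.92 = 102.08 m.
Pressure head at MW-7: ψ = P/(ρg) = 56.9×1000 / (1000 × 9.81) = 5.80 m.
Total head at MW-7: h = z + ψ = 87.75 + 5.80 = 93.55 m.
Head difference: h(MW-3) − h(MW-7) = 102.08 − 93.55 = 8.53 m.
Hydraulic gradient: i = |Δh| / L = 8.53 / 620.7 = 0.0137.

i ≈ 0.0137 m/m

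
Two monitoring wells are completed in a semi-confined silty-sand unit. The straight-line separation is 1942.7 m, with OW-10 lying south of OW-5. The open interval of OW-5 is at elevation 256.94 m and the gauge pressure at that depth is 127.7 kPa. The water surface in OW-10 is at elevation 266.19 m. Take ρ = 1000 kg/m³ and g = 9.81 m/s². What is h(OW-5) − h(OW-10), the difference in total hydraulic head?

Pressure head at OW-5: ψ = P/(ρg) = 127.7×1000 / (1000 × 9.81) = 13.02 m.
Total head at OW-5: h = z + ψ = 256.94 + 13.02 = 269.96 m.
Total head at OW-10: h = 266.19 m (water level in the piezometer is the total head).
Head difference: h(OW-5) − h(OW-10) = 269.96 − 266.19 = 3.77 m.

Δh ≈ 3.77 m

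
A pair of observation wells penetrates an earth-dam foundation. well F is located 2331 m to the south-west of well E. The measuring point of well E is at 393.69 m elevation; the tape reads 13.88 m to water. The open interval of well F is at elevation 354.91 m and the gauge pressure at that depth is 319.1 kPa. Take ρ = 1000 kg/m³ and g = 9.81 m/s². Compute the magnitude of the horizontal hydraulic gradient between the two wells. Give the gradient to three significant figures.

i ≈ 0.00327

Total head at well E: h = 393.69 − 13.88 = 379.81 m.
Pressure head at well F: ψ = P/(ρg) = 319.1×1000 / (1000 × 9.81) = 32.53 m.
Total head at well F: h = z + ψ = 354.91 + 32.53 = 387.44 m.
Head difference: h(well E) − h(well F) = 379.81 − 387.44 = -7.63 m.
Hydraulic gradient: i = |Δh| / L = 7.63 / 2331 = 0.00327.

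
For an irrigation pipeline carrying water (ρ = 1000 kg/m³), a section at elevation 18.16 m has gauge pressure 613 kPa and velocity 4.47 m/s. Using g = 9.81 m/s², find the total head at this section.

Pressure head ψ = P/(ρg) = 613×1000 / (1000 × 9.81) = 62.49 m.
Velocity head = v²/(2g) = 4.47² / (2 × 9.81) = 1.018 m.
h = z + ψ + v²/(2g) = 18.16 + 62.49 + 1.018 = 81.67 m.

h ≈ 81.67 m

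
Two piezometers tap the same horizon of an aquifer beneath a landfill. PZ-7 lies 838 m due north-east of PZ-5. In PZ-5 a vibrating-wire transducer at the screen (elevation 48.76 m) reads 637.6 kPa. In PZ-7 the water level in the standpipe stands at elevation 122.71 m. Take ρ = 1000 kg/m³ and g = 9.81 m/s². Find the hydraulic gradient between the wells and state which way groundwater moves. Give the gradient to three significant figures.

Pressure head at PZ-5: ψ = P/(ρg) = 637.6×1000 / (1000 × 9.81) = 64.99 m.
Total head at PZ-5: h = z + ψ = 48.76 + 64.99 = 113.75 m.
Total head at PZ-7: h = 122.71 m (water level in the piezometer is the total head).
Head difference: h(PZ-5) − h(PZ-7) = 113.75 − 122.71 = -8.96 m.
Hydraulic gradient: i = |Δh| / L = 8.96 / 838 = 0.0107.
Flow is from higher to lower head: from PZ-7 toward PZ-5, i.e. toward the south-west.

i ≈ 0.0107; groundwater flows toward the south-west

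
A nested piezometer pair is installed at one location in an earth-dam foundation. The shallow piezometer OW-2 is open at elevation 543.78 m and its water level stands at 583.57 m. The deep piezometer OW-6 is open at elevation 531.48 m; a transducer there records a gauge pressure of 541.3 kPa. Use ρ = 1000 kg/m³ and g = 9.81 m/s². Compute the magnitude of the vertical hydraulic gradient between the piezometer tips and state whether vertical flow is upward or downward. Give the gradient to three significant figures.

|i_v| ≈ 0.251; vertical flow is upward

Total head at OW-2: h = 583.57 m (water level in the standpipe).
Pressure head at OW-6: ψ = P/(ρg) = 541.3×1000 / (1000 × 9.81) = 55.18 m.
Total head at OW-6: h = z + ψ = 531.48 + 55.18 = 586.66 m.
Δh = h(OW-2) − h(OW-6) = 583.57 − 586.66 = -3.09 m.
Vertical separation Δz = 543.78 − 531.48 = 12.30 m.
|i_v| = |Δh| / Δz = 3.09 / 12.30 = 0.251.
Head is higher in the deep piezometer, so vertical flow is upward (discharge condition).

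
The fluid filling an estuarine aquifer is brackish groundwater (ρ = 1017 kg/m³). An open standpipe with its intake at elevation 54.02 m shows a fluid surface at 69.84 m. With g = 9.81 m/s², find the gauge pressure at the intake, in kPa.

P ≈ 158 kPa

Pressure head ψ = h − z = 69.84 − 54.02 = 15.82 m.
P = ρgψ = 1017 × 9.81 × 15.82 = 157833 Pa ≈ 158 kPa.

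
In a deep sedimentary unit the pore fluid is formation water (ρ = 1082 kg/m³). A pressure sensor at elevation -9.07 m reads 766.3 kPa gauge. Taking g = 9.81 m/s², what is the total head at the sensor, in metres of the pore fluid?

h ≈ 63.12 m

ψ = P/(ρg) = 766.3×1000 / (1082 × 9.81) = 72.19 m.
h = z + ψ = -9.07 + 72.19 = 63.12 m.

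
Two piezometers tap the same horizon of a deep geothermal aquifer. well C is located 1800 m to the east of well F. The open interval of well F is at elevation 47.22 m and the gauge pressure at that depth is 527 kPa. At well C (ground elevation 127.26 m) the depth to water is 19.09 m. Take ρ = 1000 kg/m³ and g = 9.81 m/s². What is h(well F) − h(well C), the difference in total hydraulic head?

Pressure head at well F: ψ = P/(ρg) = 527×1000 / (1000 × 9.81) = 53.72 m.
Total head at well F: h = z + ψ = 47.22 + 53.72 = 100.94 m.
Total head at well C: h = 127.26 − 19.09 = 108.17 m.
Head difference: h(well F) − h(well C) = 100.94 − 108.17 = -7.23 m.

Δh ≈ -7.23 m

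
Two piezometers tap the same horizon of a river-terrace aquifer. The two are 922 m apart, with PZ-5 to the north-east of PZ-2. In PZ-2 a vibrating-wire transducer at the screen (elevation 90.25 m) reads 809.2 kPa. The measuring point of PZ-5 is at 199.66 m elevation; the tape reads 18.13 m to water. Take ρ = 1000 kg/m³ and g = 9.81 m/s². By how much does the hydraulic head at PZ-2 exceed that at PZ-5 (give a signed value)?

Pressure head at PZ-2: ψ = P/(ρg) = 809.2×1000 / (1000 × 9.81) = 82.49 m.
Total head at PZ-2: h = z + ψ = 90.25 + 82.49 = 172.74 m.
Total head at PZ-5: h = 199.66 − 18.13 = 181.53 m.
Head difference: h(PZ-2) − h(PZ-5) = 172.74 − 181.53 = -8.79 m.

Δh ≈ -8.79 m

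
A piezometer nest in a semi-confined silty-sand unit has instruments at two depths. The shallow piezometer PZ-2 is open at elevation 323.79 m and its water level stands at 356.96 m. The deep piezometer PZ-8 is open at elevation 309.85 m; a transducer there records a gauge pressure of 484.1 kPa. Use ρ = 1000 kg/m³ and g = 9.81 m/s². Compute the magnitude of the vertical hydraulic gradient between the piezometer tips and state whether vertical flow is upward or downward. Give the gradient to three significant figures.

|i_v| ≈ 0.161; vertical flow is upward

Total head at PZ-2: h = 356.96 m (water level in the standpipe).
Pressure head at PZ-8: ψ = P/(ρg) = 484.1×1000 / (1000 × 9.81) = 49.35 m.
Total head at PZ-8: h = z + ψ = 309.85 + 49.35 = 359.20 m.
Δh = h(PZ-2) − h(PZ-8) = 356.96 − 359.20 = -2.24 m.
Vertical separation Δz = 323.79 − 309.85 = 13.94 m.
|i_v| = |Δh| / Δz = 2.24 / 13.94 = 0.161.
Head is higher in the deep piezometer, so vertical flow is upward (discharge condition).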